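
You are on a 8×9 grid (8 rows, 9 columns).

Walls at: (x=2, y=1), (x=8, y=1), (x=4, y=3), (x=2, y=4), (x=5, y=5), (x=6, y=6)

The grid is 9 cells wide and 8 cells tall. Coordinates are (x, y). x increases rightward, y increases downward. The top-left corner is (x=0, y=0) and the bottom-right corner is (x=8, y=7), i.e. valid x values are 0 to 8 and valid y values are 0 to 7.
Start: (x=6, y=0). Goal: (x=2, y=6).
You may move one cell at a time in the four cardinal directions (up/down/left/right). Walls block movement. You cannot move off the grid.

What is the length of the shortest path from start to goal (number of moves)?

Answer: Shortest path length: 10

Derivation:
BFS from (x=6, y=0) until reaching (x=2, y=6):
  Distance 0: (x=6, y=0)
  Distance 1: (x=5, y=0), (x=7, y=0), (x=6, y=1)
  Distance 2: (x=4, y=0), (x=8, y=0), (x=5, y=1), (x=7, y=1), (x=6, y=2)
  Distance 3: (x=3, y=0), (x=4, y=1), (x=5, y=2), (x=7, y=2), (x=6, y=3)
  Distance 4: (x=2, y=0), (x=3, y=1), (x=4, y=2), (x=8, y=2), (x=5, y=3), (x=7, y=3), (x=6, y=4)
  Distance 5: (x=1, y=0), (x=3, y=2), (x=8, y=3), (x=5, y=4), (x=7, y=4), (x=6, y=5)
  Distance 6: (x=0, y=0), (x=1, y=1), (x=2, y=2), (x=3, y=3), (x=4, y=4), (x=8, y=4), (x=7, y=5)
  Distance 7: (x=0, y=1), (x=1, y=2), (x=2, y=3), (x=3, y=4), (x=4, y=5), (x=8, y=5), (x=7, y=6)
  Distance 8: (x=0, y=2), (x=1, y=3), (x=3, y=5), (x=4, y=6), (x=8, y=6), (x=7, y=7)
  Distance 9: (x=0, y=3), (x=1, y=4), (x=2, y=5), (x=3, y=6), (x=5, y=6), (x=4, y=7), (x=6, y=7), (x=8, y=7)
  Distance 10: (x=0, y=4), (x=1, y=5), (x=2, y=6), (x=3, y=7), (x=5, y=7)  <- goal reached here
One shortest path (10 moves): (x=6, y=0) -> (x=5, y=0) -> (x=4, y=0) -> (x=3, y=0) -> (x=3, y=1) -> (x=3, y=2) -> (x=3, y=3) -> (x=3, y=4) -> (x=3, y=5) -> (x=2, y=5) -> (x=2, y=6)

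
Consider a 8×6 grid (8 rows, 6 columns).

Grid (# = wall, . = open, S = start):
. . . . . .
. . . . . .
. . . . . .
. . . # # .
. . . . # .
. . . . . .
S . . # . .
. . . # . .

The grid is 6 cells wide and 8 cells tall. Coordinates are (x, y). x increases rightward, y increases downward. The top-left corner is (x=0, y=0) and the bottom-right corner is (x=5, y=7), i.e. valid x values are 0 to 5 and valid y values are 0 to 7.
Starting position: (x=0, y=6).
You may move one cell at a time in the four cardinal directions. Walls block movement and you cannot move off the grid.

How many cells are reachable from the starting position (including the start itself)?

BFS flood-fill from (x=0, y=6):
  Distance 0: (x=0, y=6)
  Distance 1: (x=0, y=5), (x=1, y=6), (x=0, y=7)
  Distance 2: (x=0, y=4), (x=1, y=5), (x=2, y=6), (x=1, y=7)
  Distance 3: (x=0, y=3), (x=1, y=4), (x=2, y=5), (x=2, y=7)
  Distance 4: (x=0, y=2), (x=1, y=3), (x=2, y=4), (x=3, y=5)
  Distance 5: (x=0, y=1), (x=1, y=2), (x=2, y=3), (x=3, y=4), (x=4, y=5)
  Distance 6: (x=0, y=0), (x=1, y=1), (x=2, y=2), (x=5, y=5), (x=4, y=6)
  Distance 7: (x=1, y=0), (x=2, y=1), (x=3, y=2), (x=5, y=4), (x=5, y=6), (x=4, y=7)
  Distance 8: (x=2, y=0), (x=3, y=1), (x=4, y=2), (x=5, y=3), (x=5, y=7)
  Distance 9: (x=3, y=0), (x=4, y=1), (x=5, y=2)
  Distance 10: (x=4, y=0), (x=5, y=1)
  Distance 11: (x=5, y=0)
Total reachable: 43 (grid has 43 open cells total)

Answer: Reachable cells: 43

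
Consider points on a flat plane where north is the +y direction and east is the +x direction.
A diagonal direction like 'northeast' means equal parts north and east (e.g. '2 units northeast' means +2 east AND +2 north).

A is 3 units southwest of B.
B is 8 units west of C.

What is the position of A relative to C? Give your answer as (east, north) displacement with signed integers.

Place C at the origin (east=0, north=0).
  B is 8 units west of C: delta (east=-8, north=+0); B at (east=-8, north=0).
  A is 3 units southwest of B: delta (east=-3, north=-3); A at (east=-11, north=-3).
Therefore A relative to C: (east=-11, north=-3).

Answer: A is at (east=-11, north=-3) relative to C.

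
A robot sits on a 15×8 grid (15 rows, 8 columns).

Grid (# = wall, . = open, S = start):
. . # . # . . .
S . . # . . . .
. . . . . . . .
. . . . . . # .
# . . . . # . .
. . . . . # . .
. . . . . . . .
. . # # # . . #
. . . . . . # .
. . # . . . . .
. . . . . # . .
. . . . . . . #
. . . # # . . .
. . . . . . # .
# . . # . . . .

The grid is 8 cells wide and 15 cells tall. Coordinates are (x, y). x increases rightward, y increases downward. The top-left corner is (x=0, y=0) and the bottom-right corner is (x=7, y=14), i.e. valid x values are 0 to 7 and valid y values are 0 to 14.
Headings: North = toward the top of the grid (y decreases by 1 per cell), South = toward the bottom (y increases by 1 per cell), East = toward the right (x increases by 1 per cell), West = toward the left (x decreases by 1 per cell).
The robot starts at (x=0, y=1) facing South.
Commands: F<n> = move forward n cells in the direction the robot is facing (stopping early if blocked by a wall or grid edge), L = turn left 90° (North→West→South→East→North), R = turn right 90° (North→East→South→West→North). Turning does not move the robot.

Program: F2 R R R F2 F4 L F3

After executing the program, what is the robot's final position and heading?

Start: (x=0, y=1), facing South
  F2: move forward 2, now at (x=0, y=3)
  R: turn right, now facing West
  R: turn right, now facing North
  R: turn right, now facing East
  F2: move forward 2, now at (x=2, y=3)
  F4: move forward 3/4 (blocked), now at (x=5, y=3)
  L: turn left, now facing North
  F3: move forward 3, now at (x=5, y=0)
Final: (x=5, y=0), facing North

Answer: Final position: (x=5, y=0), facing North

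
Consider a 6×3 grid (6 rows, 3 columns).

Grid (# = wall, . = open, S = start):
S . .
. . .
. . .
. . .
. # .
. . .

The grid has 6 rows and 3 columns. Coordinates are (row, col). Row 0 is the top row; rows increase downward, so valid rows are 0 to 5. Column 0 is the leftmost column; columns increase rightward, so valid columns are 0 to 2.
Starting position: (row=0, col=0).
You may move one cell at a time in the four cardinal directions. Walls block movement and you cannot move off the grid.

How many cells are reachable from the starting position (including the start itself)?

Answer: Reachable cells: 17

Derivation:
BFS flood-fill from (row=0, col=0):
  Distance 0: (row=0, col=0)
  Distance 1: (row=0, col=1), (row=1, col=0)
  Distance 2: (row=0, col=2), (row=1, col=1), (row=2, col=0)
  Distance 3: (row=1, col=2), (row=2, col=1), (row=3, col=0)
  Distance 4: (row=2, col=2), (row=3, col=1), (row=4, col=0)
  Distance 5: (row=3, col=2), (row=5, col=0)
  Distance 6: (row=4, col=2), (row=5, col=1)
  Distance 7: (row=5, col=2)
Total reachable: 17 (grid has 17 open cells total)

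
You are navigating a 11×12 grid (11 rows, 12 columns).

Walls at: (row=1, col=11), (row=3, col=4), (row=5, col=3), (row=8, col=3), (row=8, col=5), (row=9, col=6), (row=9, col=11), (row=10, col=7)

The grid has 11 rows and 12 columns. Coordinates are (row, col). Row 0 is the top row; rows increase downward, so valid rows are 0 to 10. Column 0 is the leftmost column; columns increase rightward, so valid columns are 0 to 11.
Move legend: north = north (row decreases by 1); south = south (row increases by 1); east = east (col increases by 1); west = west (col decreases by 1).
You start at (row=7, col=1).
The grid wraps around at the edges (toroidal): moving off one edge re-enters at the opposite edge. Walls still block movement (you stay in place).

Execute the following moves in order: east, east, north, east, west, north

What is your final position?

Start: (row=7, col=1)
  east (east): (row=7, col=1) -> (row=7, col=2)
  east (east): (row=7, col=2) -> (row=7, col=3)
  north (north): (row=7, col=3) -> (row=6, col=3)
  east (east): (row=6, col=3) -> (row=6, col=4)
  west (west): (row=6, col=4) -> (row=6, col=3)
  north (north): blocked, stay at (row=6, col=3)
Final: (row=6, col=3)

Answer: Final position: (row=6, col=3)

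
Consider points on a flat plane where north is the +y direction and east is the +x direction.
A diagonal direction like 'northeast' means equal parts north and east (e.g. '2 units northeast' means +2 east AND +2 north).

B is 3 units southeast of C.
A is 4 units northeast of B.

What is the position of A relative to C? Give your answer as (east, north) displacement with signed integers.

Answer: A is at (east=7, north=1) relative to C.

Derivation:
Place C at the origin (east=0, north=0).
  B is 3 units southeast of C: delta (east=+3, north=-3); B at (east=3, north=-3).
  A is 4 units northeast of B: delta (east=+4, north=+4); A at (east=7, north=1).
Therefore A relative to C: (east=7, north=1).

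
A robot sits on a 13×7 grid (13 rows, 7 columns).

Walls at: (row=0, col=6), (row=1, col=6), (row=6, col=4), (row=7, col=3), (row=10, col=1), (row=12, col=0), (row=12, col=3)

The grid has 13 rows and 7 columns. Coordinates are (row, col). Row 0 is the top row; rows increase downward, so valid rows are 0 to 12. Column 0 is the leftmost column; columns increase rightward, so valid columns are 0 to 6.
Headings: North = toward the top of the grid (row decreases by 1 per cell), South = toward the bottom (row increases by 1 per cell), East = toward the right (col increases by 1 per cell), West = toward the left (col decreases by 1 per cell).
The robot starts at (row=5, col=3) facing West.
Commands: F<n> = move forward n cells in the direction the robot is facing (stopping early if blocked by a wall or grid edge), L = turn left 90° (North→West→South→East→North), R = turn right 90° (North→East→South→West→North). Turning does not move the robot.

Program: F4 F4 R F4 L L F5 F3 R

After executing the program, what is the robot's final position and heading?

Answer: Final position: (row=9, col=0), facing West

Derivation:
Start: (row=5, col=3), facing West
  F4: move forward 3/4 (blocked), now at (row=5, col=0)
  F4: move forward 0/4 (blocked), now at (row=5, col=0)
  R: turn right, now facing North
  F4: move forward 4, now at (row=1, col=0)
  L: turn left, now facing West
  L: turn left, now facing South
  F5: move forward 5, now at (row=6, col=0)
  F3: move forward 3, now at (row=9, col=0)
  R: turn right, now facing West
Final: (row=9, col=0), facing West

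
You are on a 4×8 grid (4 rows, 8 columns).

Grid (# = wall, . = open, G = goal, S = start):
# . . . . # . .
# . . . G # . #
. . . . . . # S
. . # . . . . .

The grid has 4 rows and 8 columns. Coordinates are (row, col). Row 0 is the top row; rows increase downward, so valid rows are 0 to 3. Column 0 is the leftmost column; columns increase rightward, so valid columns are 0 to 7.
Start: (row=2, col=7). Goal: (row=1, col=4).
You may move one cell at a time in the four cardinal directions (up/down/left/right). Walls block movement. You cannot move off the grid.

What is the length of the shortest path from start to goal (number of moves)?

BFS from (row=2, col=7) until reaching (row=1, col=4):
  Distance 0: (row=2, col=7)
  Distance 1: (row=3, col=7)
  Distance 2: (row=3, col=6)
  Distance 3: (row=3, col=5)
  Distance 4: (row=2, col=5), (row=3, col=4)
  Distance 5: (row=2, col=4), (row=3, col=3)
  Distance 6: (row=1, col=4), (row=2, col=3)  <- goal reached here
One shortest path (6 moves): (row=2, col=7) -> (row=3, col=7) -> (row=3, col=6) -> (row=3, col=5) -> (row=3, col=4) -> (row=2, col=4) -> (row=1, col=4)

Answer: Shortest path length: 6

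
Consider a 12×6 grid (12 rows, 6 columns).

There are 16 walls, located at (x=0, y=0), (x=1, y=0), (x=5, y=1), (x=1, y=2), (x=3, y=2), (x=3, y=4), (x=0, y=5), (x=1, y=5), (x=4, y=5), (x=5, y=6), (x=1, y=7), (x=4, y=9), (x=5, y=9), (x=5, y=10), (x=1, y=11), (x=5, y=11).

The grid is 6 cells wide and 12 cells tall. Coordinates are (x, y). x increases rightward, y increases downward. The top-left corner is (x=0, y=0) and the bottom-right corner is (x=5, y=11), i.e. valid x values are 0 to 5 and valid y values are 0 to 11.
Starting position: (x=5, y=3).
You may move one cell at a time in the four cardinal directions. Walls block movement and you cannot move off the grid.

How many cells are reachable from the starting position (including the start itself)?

BFS flood-fill from (x=5, y=3):
  Distance 0: (x=5, y=3)
  Distance 1: (x=5, y=2), (x=4, y=3), (x=5, y=4)
  Distance 2: (x=4, y=2), (x=3, y=3), (x=4, y=4), (x=5, y=5)
  Distance 3: (x=4, y=1), (x=2, y=3)
  Distance 4: (x=4, y=0), (x=3, y=1), (x=2, y=2), (x=1, y=3), (x=2, y=4)
  Distance 5: (x=3, y=0), (x=5, y=0), (x=2, y=1), (x=0, y=3), (x=1, y=4), (x=2, y=5)
  Distance 6: (x=2, y=0), (x=1, y=1), (x=0, y=2), (x=0, y=4), (x=3, y=5), (x=2, y=6)
  Distance 7: (x=0, y=1), (x=1, y=6), (x=3, y=6), (x=2, y=7)
  Distance 8: (x=0, y=6), (x=4, y=6), (x=3, y=7), (x=2, y=8)
  Distance 9: (x=0, y=7), (x=4, y=7), (x=1, y=8), (x=3, y=8), (x=2, y=9)
  Distance 10: (x=5, y=7), (x=0, y=8), (x=4, y=8), (x=1, y=9), (x=3, y=9), (x=2, y=10)
  Distance 11: (x=5, y=8), (x=0, y=9), (x=1, y=10), (x=3, y=10), (x=2, y=11)
  Distance 12: (x=0, y=10), (x=4, y=10), (x=3, y=11)
  Distance 13: (x=0, y=11), (x=4, y=11)
Total reachable: 56 (grid has 56 open cells total)

Answer: Reachable cells: 56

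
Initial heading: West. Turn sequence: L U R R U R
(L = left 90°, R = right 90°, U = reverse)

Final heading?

Start: West
  L (left (90° counter-clockwise)) -> South
  U (U-turn (180°)) -> North
  R (right (90° clockwise)) -> East
  R (right (90° clockwise)) -> South
  U (U-turn (180°)) -> North
  R (right (90° clockwise)) -> East
Final: East

Answer: Final heading: East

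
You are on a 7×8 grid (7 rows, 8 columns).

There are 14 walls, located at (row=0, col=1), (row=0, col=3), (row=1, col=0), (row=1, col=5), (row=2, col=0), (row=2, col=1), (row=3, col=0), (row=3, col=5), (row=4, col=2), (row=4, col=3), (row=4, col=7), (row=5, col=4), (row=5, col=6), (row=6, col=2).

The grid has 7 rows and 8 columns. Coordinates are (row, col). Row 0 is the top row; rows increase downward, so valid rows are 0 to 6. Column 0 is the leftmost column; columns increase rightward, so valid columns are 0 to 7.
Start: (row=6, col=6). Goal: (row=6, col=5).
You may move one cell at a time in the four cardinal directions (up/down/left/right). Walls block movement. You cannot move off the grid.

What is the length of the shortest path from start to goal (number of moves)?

Answer: Shortest path length: 1

Derivation:
BFS from (row=6, col=6) until reaching (row=6, col=5):
  Distance 0: (row=6, col=6)
  Distance 1: (row=6, col=5), (row=6, col=7)  <- goal reached here
One shortest path (1 moves): (row=6, col=6) -> (row=6, col=5)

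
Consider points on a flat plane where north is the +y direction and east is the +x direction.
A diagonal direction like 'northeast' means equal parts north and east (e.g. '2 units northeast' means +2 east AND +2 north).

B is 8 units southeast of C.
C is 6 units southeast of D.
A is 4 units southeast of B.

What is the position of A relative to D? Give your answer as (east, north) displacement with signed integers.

Place D at the origin (east=0, north=0).
  C is 6 units southeast of D: delta (east=+6, north=-6); C at (east=6, north=-6).
  B is 8 units southeast of C: delta (east=+8, north=-8); B at (east=14, north=-14).
  A is 4 units southeast of B: delta (east=+4, north=-4); A at (east=18, north=-18).
Therefore A relative to D: (east=18, north=-18).

Answer: A is at (east=18, north=-18) relative to D.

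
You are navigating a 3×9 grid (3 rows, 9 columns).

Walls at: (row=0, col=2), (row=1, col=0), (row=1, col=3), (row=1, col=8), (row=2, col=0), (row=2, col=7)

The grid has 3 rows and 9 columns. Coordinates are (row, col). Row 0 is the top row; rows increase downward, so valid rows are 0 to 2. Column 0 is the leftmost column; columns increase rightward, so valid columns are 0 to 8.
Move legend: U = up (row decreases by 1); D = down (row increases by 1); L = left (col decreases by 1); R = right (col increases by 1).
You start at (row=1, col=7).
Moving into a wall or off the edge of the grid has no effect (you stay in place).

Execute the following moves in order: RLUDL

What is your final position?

Start: (row=1, col=7)
  R (right): blocked, stay at (row=1, col=7)
  L (left): (row=1, col=7) -> (row=1, col=6)
  U (up): (row=1, col=6) -> (row=0, col=6)
  D (down): (row=0, col=6) -> (row=1, col=6)
  L (left): (row=1, col=6) -> (row=1, col=5)
Final: (row=1, col=5)

Answer: Final position: (row=1, col=5)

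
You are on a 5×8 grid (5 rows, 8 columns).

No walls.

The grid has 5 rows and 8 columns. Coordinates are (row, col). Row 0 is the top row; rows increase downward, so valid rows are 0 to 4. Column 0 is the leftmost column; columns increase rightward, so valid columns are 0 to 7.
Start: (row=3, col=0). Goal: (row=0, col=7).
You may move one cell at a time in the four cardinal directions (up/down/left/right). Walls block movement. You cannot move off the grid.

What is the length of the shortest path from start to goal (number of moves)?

Answer: Shortest path length: 10

Derivation:
BFS from (row=3, col=0) until reaching (row=0, col=7):
  Distance 0: (row=3, col=0)
  Distance 1: (row=2, col=0), (row=3, col=1), (row=4, col=0)
  Distance 2: (row=1, col=0), (row=2, col=1), (row=3, col=2), (row=4, col=1)
  Distance 3: (row=0, col=0), (row=1, col=1), (row=2, col=2), (row=3, col=3), (row=4, col=2)
  Distance 4: (row=0, col=1), (row=1, col=2), (row=2, col=3), (row=3, col=4), (row=4, col=3)
  Distance 5: (row=0, col=2), (row=1, col=3), (row=2, col=4), (row=3, col=5), (row=4, col=4)
  Distance 6: (row=0, col=3), (row=1, col=4), (row=2, col=5), (row=3, col=6), (row=4, col=5)
  Distance 7: (row=0, col=4), (row=1, col=5), (row=2, col=6), (row=3, col=7), (row=4, col=6)
  Distance 8: (row=0, col=5), (row=1, col=6), (row=2, col=7), (row=4, col=7)
  Distance 9: (row=0, col=6), (row=1, col=7)
  Distance 10: (row=0, col=7)  <- goal reached here
One shortest path (10 moves): (row=3, col=0) -> (row=3, col=1) -> (row=3, col=2) -> (row=3, col=3) -> (row=3, col=4) -> (row=3, col=5) -> (row=3, col=6) -> (row=3, col=7) -> (row=2, col=7) -> (row=1, col=7) -> (row=0, col=7)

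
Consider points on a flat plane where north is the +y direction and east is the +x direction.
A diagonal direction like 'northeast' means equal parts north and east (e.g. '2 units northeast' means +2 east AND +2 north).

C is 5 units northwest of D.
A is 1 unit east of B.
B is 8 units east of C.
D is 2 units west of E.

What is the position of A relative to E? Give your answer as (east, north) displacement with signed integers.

Answer: A is at (east=2, north=5) relative to E.

Derivation:
Place E at the origin (east=0, north=0).
  D is 2 units west of E: delta (east=-2, north=+0); D at (east=-2, north=0).
  C is 5 units northwest of D: delta (east=-5, north=+5); C at (east=-7, north=5).
  B is 8 units east of C: delta (east=+8, north=+0); B at (east=1, north=5).
  A is 1 unit east of B: delta (east=+1, north=+0); A at (east=2, north=5).
Therefore A relative to E: (east=2, north=5).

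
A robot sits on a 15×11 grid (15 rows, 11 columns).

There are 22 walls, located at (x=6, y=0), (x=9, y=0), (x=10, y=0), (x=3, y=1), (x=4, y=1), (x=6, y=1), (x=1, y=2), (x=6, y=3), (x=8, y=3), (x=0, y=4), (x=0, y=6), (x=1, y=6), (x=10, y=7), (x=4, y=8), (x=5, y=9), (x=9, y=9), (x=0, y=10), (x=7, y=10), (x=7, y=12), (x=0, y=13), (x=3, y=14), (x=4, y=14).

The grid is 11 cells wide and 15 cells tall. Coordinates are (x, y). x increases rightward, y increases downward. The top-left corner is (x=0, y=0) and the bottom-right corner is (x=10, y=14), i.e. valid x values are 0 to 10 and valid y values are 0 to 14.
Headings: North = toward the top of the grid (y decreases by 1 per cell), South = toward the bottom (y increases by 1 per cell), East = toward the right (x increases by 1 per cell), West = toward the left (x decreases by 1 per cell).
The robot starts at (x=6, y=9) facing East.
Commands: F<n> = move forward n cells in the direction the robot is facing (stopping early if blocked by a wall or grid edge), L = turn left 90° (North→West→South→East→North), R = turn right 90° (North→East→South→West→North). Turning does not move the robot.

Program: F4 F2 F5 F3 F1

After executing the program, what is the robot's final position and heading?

Answer: Final position: (x=8, y=9), facing East

Derivation:
Start: (x=6, y=9), facing East
  F4: move forward 2/4 (blocked), now at (x=8, y=9)
  F2: move forward 0/2 (blocked), now at (x=8, y=9)
  F5: move forward 0/5 (blocked), now at (x=8, y=9)
  F3: move forward 0/3 (blocked), now at (x=8, y=9)
  F1: move forward 0/1 (blocked), now at (x=8, y=9)
Final: (x=8, y=9), facing East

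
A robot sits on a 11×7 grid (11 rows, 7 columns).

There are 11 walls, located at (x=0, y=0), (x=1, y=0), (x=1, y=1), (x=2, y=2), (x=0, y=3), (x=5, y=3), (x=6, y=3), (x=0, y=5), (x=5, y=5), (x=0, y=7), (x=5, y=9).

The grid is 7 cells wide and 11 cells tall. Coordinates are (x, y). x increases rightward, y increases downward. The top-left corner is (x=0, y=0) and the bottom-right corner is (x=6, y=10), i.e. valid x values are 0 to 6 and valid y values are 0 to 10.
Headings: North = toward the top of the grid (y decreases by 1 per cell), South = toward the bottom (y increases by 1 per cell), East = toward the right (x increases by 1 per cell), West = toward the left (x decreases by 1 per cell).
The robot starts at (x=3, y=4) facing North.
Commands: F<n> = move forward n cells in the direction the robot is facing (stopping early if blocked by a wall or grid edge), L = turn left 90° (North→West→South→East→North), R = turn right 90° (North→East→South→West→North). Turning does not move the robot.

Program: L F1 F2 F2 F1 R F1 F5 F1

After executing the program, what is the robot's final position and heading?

Answer: Final position: (x=0, y=4), facing North

Derivation:
Start: (x=3, y=4), facing North
  L: turn left, now facing West
  F1: move forward 1, now at (x=2, y=4)
  F2: move forward 2, now at (x=0, y=4)
  F2: move forward 0/2 (blocked), now at (x=0, y=4)
  F1: move forward 0/1 (blocked), now at (x=0, y=4)
  R: turn right, now facing North
  F1: move forward 0/1 (blocked), now at (x=0, y=4)
  F5: move forward 0/5 (blocked), now at (x=0, y=4)
  F1: move forward 0/1 (blocked), now at (x=0, y=4)
Final: (x=0, y=4), facing North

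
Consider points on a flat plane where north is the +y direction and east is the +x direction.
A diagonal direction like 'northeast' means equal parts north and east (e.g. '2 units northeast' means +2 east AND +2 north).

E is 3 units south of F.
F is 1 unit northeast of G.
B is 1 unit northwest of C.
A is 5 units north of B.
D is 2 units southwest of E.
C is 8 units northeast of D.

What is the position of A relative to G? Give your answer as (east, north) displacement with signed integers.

Answer: A is at (east=6, north=10) relative to G.

Derivation:
Place G at the origin (east=0, north=0).
  F is 1 unit northeast of G: delta (east=+1, north=+1); F at (east=1, north=1).
  E is 3 units south of F: delta (east=+0, north=-3); E at (east=1, north=-2).
  D is 2 units southwest of E: delta (east=-2, north=-2); D at (east=-1, north=-4).
  C is 8 units northeast of D: delta (east=+8, north=+8); C at (east=7, north=4).
  B is 1 unit northwest of C: delta (east=-1, north=+1); B at (east=6, north=5).
  A is 5 units north of B: delta (east=+0, north=+5); A at (east=6, north=10).
Therefore A relative to G: (east=6, north=10).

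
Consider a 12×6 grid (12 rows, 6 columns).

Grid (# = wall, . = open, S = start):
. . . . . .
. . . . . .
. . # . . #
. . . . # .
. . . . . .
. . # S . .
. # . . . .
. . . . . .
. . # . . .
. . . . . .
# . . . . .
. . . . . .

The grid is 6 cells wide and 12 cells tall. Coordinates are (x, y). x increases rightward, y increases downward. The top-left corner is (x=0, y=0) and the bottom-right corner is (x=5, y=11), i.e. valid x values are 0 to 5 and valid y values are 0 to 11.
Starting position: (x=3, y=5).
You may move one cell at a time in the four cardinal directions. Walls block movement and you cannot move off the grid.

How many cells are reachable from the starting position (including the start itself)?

Answer: Reachable cells: 65

Derivation:
BFS flood-fill from (x=3, y=5):
  Distance 0: (x=3, y=5)
  Distance 1: (x=3, y=4), (x=4, y=5), (x=3, y=6)
  Distance 2: (x=3, y=3), (x=2, y=4), (x=4, y=4), (x=5, y=5), (x=2, y=6), (x=4, y=6), (x=3, y=7)
  Distance 3: (x=3, y=2), (x=2, y=3), (x=1, y=4), (x=5, y=4), (x=5, y=6), (x=2, y=7), (x=4, y=7), (x=3, y=8)
  Distance 4: (x=3, y=1), (x=4, y=2), (x=1, y=3), (x=5, y=3), (x=0, y=4), (x=1, y=5), (x=1, y=7), (x=5, y=7), (x=4, y=8), (x=3, y=9)
  Distance 5: (x=3, y=0), (x=2, y=1), (x=4, y=1), (x=1, y=2), (x=0, y=3), (x=0, y=5), (x=0, y=7), (x=1, y=8), (x=5, y=8), (x=2, y=9), (x=4, y=9), (x=3, y=10)
  Distance 6: (x=2, y=0), (x=4, y=0), (x=1, y=1), (x=5, y=1), (x=0, y=2), (x=0, y=6), (x=0, y=8), (x=1, y=9), (x=5, y=9), (x=2, y=10), (x=4, y=10), (x=3, y=11)
  Distance 7: (x=1, y=0), (x=5, y=0), (x=0, y=1), (x=0, y=9), (x=1, y=10), (x=5, y=10), (x=2, y=11), (x=4, y=11)
  Distance 8: (x=0, y=0), (x=1, y=11), (x=5, y=11)
  Distance 9: (x=0, y=11)
Total reachable: 65 (grid has 65 open cells total)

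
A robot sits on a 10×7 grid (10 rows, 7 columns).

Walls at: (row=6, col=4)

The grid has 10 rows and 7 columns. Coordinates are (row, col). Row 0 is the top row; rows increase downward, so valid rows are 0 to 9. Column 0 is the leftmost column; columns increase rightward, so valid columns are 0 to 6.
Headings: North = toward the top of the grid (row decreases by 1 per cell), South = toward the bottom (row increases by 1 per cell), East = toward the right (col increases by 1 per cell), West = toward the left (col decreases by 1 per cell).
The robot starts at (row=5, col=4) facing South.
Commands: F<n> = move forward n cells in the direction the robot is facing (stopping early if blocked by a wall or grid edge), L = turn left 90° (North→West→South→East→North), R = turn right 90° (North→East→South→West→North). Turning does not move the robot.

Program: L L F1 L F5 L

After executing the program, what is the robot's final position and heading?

Answer: Final position: (row=4, col=0), facing South

Derivation:
Start: (row=5, col=4), facing South
  L: turn left, now facing East
  L: turn left, now facing North
  F1: move forward 1, now at (row=4, col=4)
  L: turn left, now facing West
  F5: move forward 4/5 (blocked), now at (row=4, col=0)
  L: turn left, now facing South
Final: (row=4, col=0), facing South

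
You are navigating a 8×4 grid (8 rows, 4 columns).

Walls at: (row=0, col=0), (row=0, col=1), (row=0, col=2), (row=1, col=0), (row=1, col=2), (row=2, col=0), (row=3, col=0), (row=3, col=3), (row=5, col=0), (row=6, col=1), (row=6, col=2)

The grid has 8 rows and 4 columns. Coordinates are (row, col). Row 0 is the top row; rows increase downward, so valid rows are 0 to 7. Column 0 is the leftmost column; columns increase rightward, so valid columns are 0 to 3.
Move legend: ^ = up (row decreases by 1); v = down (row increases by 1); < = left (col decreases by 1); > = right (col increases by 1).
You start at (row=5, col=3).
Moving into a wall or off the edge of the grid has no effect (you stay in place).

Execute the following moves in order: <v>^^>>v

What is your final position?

Start: (row=5, col=3)
  < (left): (row=5, col=3) -> (row=5, col=2)
  v (down): blocked, stay at (row=5, col=2)
  > (right): (row=5, col=2) -> (row=5, col=3)
  ^ (up): (row=5, col=3) -> (row=4, col=3)
  ^ (up): blocked, stay at (row=4, col=3)
  > (right): blocked, stay at (row=4, col=3)
  > (right): blocked, stay at (row=4, col=3)
  v (down): (row=4, col=3) -> (row=5, col=3)
Final: (row=5, col=3)

Answer: Final position: (row=5, col=3)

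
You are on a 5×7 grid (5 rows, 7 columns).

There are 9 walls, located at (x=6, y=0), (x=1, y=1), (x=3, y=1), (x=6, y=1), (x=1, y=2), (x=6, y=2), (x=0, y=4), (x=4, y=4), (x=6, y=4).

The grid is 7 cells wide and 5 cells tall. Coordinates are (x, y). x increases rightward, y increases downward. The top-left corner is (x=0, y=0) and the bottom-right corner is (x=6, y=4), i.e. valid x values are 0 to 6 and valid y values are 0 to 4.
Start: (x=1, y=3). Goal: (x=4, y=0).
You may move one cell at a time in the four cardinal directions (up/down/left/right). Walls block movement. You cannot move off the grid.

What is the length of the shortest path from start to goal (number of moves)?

BFS from (x=1, y=3) until reaching (x=4, y=0):
  Distance 0: (x=1, y=3)
  Distance 1: (x=0, y=3), (x=2, y=3), (x=1, y=4)
  Distance 2: (x=0, y=2), (x=2, y=2), (x=3, y=3), (x=2, y=4)
  Distance 3: (x=0, y=1), (x=2, y=1), (x=3, y=2), (x=4, y=3), (x=3, y=4)
  Distance 4: (x=0, y=0), (x=2, y=0), (x=4, y=2), (x=5, y=3)
  Distance 5: (x=1, y=0), (x=3, y=0), (x=4, y=1), (x=5, y=2), (x=6, y=3), (x=5, y=4)
  Distance 6: (x=4, y=0), (x=5, y=1)  <- goal reached here
One shortest path (6 moves): (x=1, y=3) -> (x=2, y=3) -> (x=3, y=3) -> (x=4, y=3) -> (x=4, y=2) -> (x=4, y=1) -> (x=4, y=0)

Answer: Shortest path length: 6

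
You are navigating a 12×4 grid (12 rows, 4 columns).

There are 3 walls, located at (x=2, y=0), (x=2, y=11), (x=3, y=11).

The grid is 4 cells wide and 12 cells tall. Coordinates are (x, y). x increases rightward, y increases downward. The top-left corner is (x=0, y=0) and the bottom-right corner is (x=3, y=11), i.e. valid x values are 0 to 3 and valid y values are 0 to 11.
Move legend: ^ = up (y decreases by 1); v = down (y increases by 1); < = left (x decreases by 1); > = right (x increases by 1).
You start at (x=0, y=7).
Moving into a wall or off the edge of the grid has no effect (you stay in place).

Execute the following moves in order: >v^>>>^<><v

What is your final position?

Start: (x=0, y=7)
  > (right): (x=0, y=7) -> (x=1, y=7)
  v (down): (x=1, y=7) -> (x=1, y=8)
  ^ (up): (x=1, y=8) -> (x=1, y=7)
  > (right): (x=1, y=7) -> (x=2, y=7)
  > (right): (x=2, y=7) -> (x=3, y=7)
  > (right): blocked, stay at (x=3, y=7)
  ^ (up): (x=3, y=7) -> (x=3, y=6)
  < (left): (x=3, y=6) -> (x=2, y=6)
  > (right): (x=2, y=6) -> (x=3, y=6)
  < (left): (x=3, y=6) -> (x=2, y=6)
  v (down): (x=2, y=6) -> (x=2, y=7)
Final: (x=2, y=7)

Answer: Final position: (x=2, y=7)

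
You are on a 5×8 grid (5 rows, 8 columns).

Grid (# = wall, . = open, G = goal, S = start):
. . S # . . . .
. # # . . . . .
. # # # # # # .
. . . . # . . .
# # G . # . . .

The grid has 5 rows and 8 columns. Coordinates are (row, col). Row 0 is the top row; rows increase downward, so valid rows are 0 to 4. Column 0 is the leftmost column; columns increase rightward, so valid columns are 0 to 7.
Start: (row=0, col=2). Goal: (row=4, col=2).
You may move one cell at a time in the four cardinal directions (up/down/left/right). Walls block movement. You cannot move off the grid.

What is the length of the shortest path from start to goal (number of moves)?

Answer: Shortest path length: 8

Derivation:
BFS from (row=0, col=2) until reaching (row=4, col=2):
  Distance 0: (row=0, col=2)
  Distance 1: (row=0, col=1)
  Distance 2: (row=0, col=0)
  Distance 3: (row=1, col=0)
  Distance 4: (row=2, col=0)
  Distance 5: (row=3, col=0)
  Distance 6: (row=3, col=1)
  Distance 7: (row=3, col=2)
  Distance 8: (row=3, col=3), (row=4, col=2)  <- goal reached here
One shortest path (8 moves): (row=0, col=2) -> (row=0, col=1) -> (row=0, col=0) -> (row=1, col=0) -> (row=2, col=0) -> (row=3, col=0) -> (row=3, col=1) -> (row=3, col=2) -> (row=4, col=2)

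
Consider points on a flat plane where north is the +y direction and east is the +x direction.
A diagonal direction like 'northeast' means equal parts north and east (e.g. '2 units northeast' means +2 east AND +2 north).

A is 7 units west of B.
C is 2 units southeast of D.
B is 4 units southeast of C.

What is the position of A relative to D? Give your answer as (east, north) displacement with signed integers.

Place D at the origin (east=0, north=0).
  C is 2 units southeast of D: delta (east=+2, north=-2); C at (east=2, north=-2).
  B is 4 units southeast of C: delta (east=+4, north=-4); B at (east=6, north=-6).
  A is 7 units west of B: delta (east=-7, north=+0); A at (east=-1, north=-6).
Therefore A relative to D: (east=-1, north=-6).

Answer: A is at (east=-1, north=-6) relative to D.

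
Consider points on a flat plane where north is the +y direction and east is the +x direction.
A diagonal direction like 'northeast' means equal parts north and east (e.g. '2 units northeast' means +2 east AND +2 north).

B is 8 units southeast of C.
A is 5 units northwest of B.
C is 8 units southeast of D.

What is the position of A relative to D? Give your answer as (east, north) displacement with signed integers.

Answer: A is at (east=11, north=-11) relative to D.

Derivation:
Place D at the origin (east=0, north=0).
  C is 8 units southeast of D: delta (east=+8, north=-8); C at (east=8, north=-8).
  B is 8 units southeast of C: delta (east=+8, north=-8); B at (east=16, north=-16).
  A is 5 units northwest of B: delta (east=-5, north=+5); A at (east=11, north=-11).
Therefore A relative to D: (east=11, north=-11).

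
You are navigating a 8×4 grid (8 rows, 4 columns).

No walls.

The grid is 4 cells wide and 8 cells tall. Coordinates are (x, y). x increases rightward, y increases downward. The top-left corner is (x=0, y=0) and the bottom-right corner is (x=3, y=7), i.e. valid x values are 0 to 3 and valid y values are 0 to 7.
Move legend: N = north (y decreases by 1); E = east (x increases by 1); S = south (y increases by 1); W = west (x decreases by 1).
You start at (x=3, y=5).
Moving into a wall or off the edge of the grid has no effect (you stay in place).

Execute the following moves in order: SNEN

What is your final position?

Answer: Final position: (x=3, y=4)

Derivation:
Start: (x=3, y=5)
  S (south): (x=3, y=5) -> (x=3, y=6)
  N (north): (x=3, y=6) -> (x=3, y=5)
  E (east): blocked, stay at (x=3, y=5)
  N (north): (x=3, y=5) -> (x=3, y=4)
Final: (x=3, y=4)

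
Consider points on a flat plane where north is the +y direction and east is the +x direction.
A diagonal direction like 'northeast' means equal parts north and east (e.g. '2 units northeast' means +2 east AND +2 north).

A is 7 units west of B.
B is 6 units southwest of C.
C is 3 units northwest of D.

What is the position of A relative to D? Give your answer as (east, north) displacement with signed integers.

Answer: A is at (east=-16, north=-3) relative to D.

Derivation:
Place D at the origin (east=0, north=0).
  C is 3 units northwest of D: delta (east=-3, north=+3); C at (east=-3, north=3).
  B is 6 units southwest of C: delta (east=-6, north=-6); B at (east=-9, north=-3).
  A is 7 units west of B: delta (east=-7, north=+0); A at (east=-16, north=-3).
Therefore A relative to D: (east=-16, north=-3).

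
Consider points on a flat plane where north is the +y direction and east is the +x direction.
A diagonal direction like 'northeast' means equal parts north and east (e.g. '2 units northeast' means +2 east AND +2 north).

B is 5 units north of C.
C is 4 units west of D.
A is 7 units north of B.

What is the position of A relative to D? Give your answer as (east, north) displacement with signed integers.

Place D at the origin (east=0, north=0).
  C is 4 units west of D: delta (east=-4, north=+0); C at (east=-4, north=0).
  B is 5 units north of C: delta (east=+0, north=+5); B at (east=-4, north=5).
  A is 7 units north of B: delta (east=+0, north=+7); A at (east=-4, north=12).
Therefore A relative to D: (east=-4, north=12).

Answer: A is at (east=-4, north=12) relative to D.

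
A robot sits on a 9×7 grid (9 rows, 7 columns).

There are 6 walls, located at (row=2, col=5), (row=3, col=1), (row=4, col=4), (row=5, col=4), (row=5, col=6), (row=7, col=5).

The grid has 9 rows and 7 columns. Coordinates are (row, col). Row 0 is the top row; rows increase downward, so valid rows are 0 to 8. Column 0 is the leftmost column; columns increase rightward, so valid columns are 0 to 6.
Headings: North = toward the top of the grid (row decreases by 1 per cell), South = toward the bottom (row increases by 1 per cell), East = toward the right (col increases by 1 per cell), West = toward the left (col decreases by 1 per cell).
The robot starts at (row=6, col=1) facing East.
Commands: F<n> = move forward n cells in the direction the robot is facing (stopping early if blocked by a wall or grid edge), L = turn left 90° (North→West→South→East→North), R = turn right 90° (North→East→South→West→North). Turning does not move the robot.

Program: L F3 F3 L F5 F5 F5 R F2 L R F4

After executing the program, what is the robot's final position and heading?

Answer: Final position: (row=0, col=0), facing North

Derivation:
Start: (row=6, col=1), facing East
  L: turn left, now facing North
  F3: move forward 2/3 (blocked), now at (row=4, col=1)
  F3: move forward 0/3 (blocked), now at (row=4, col=1)
  L: turn left, now facing West
  F5: move forward 1/5 (blocked), now at (row=4, col=0)
  F5: move forward 0/5 (blocked), now at (row=4, col=0)
  F5: move forward 0/5 (blocked), now at (row=4, col=0)
  R: turn right, now facing North
  F2: move forward 2, now at (row=2, col=0)
  L: turn left, now facing West
  R: turn right, now facing North
  F4: move forward 2/4 (blocked), now at (row=0, col=0)
Final: (row=0, col=0), facing North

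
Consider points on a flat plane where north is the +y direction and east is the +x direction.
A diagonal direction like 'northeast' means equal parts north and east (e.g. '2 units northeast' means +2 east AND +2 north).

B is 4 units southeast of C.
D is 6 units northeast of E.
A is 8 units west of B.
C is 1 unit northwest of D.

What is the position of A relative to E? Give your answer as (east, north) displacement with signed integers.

Answer: A is at (east=1, north=3) relative to E.

Derivation:
Place E at the origin (east=0, north=0).
  D is 6 units northeast of E: delta (east=+6, north=+6); D at (east=6, north=6).
  C is 1 unit northwest of D: delta (east=-1, north=+1); C at (east=5, north=7).
  B is 4 units southeast of C: delta (east=+4, north=-4); B at (east=9, north=3).
  A is 8 units west of B: delta (east=-8, north=+0); A at (east=1, north=3).
Therefore A relative to E: (east=1, north=3).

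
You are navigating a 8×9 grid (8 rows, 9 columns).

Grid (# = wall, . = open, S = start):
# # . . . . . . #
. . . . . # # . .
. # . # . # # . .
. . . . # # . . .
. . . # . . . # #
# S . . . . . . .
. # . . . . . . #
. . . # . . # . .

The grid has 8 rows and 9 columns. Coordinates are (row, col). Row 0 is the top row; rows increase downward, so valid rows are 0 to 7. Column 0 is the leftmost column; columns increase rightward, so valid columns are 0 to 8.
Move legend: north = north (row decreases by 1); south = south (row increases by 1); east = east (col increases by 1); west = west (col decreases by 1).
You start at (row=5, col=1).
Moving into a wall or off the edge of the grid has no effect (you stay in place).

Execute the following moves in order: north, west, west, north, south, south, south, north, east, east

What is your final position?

Start: (row=5, col=1)
  north (north): (row=5, col=1) -> (row=4, col=1)
  west (west): (row=4, col=1) -> (row=4, col=0)
  west (west): blocked, stay at (row=4, col=0)
  north (north): (row=4, col=0) -> (row=3, col=0)
  south (south): (row=3, col=0) -> (row=4, col=0)
  south (south): blocked, stay at (row=4, col=0)
  south (south): blocked, stay at (row=4, col=0)
  north (north): (row=4, col=0) -> (row=3, col=0)
  east (east): (row=3, col=0) -> (row=3, col=1)
  east (east): (row=3, col=1) -> (row=3, col=2)
Final: (row=3, col=2)

Answer: Final position: (row=3, col=2)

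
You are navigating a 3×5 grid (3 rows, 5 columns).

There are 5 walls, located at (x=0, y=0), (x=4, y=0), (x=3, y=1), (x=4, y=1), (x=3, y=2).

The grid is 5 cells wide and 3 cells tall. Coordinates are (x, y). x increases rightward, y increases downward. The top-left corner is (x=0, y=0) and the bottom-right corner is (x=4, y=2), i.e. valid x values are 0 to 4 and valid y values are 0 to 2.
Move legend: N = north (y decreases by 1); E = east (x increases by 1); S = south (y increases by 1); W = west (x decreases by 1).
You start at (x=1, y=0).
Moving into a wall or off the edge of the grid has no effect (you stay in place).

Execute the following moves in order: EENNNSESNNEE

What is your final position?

Answer: Final position: (x=3, y=0)

Derivation:
Start: (x=1, y=0)
  E (east): (x=1, y=0) -> (x=2, y=0)
  E (east): (x=2, y=0) -> (x=3, y=0)
  [×3]N (north): blocked, stay at (x=3, y=0)
  S (south): blocked, stay at (x=3, y=0)
  E (east): blocked, stay at (x=3, y=0)
  S (south): blocked, stay at (x=3, y=0)
  N (north): blocked, stay at (x=3, y=0)
  N (north): blocked, stay at (x=3, y=0)
  E (east): blocked, stay at (x=3, y=0)
  E (east): blocked, stay at (x=3, y=0)
Final: (x=3, y=0)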